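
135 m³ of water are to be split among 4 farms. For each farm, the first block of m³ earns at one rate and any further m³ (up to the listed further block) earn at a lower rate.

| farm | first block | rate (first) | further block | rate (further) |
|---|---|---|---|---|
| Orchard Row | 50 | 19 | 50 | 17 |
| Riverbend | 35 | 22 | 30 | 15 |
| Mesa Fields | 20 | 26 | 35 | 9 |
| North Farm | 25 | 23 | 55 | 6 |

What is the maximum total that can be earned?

Treat each block as its own option and order by rate: Mesa Fields/T1 26 > North Farm/T1 23 > Riverbend/T1 22 > Orchard Row/T1 19 > Orchard Row/T2 17 > Riverbend/T2 15 > Mesa Fields/T2 9 > North Farm/T2 6.
Fill Mesa Fields T1 block (20 at 26) ; 115 left.
North Farm/T1 (23): +25 ; 90 left.
Riverbend T1 at 22: fill all 35 ; 55 left.
Orchard Row T1 at 19: fill all 50 ; 5 left.
Orchard Row T2 at 17: only 5 left, fill 5.
Total = 26×20 + 23×25 + 22×35 + 19×50 + 17×5 = 2900.

2900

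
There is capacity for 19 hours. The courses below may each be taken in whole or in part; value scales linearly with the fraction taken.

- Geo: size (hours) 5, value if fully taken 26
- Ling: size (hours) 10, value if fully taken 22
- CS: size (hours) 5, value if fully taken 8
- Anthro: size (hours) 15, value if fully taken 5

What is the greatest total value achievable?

Sort by value density: Geo 26/5≈5.2, Ling 22/10≈2.2, CS 8/5≈1.6, Anthro 5/15≈0.333.
Geo: take in full, 5 hours for value 26 — 14 left.
All 10 hours of Ling fit (value 22) — 4 remain.
Fill the last 4 hours with part of CS: 4/5 of it earns 6.4.
Total value = 54.4.

54.4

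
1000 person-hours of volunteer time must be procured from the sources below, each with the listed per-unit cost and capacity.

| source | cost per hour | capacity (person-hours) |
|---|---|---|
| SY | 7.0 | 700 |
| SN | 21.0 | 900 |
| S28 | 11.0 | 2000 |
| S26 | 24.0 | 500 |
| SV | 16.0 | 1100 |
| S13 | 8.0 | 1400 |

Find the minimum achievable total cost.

7300

Cheapest first:
SY at 7.0: take all 700 person-hours → 300 still needed.
Take 300 from S13 at 8.0 to finish.
S28, SV, SN, S26: unused.
Cost = 700×7.0 + 300×8.0 = 7300.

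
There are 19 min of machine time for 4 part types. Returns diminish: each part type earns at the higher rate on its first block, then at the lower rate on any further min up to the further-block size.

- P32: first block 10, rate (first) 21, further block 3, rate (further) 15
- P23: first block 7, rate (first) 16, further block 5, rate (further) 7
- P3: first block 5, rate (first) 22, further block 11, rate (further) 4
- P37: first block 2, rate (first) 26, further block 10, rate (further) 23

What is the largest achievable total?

Order all 8 blocks by rate: P37/first 26 > P37/second 23 > P3/first 22 > P32/first 21 > P23/first 16 > P32/second 15 > P23/second 7 > P3/second 4.
Fill P37 first block (2 at 26) ; 17 left.
P37/second (23): +10 ; 7 left.
P3/first (22): +5 ; 2 left.
P32/first: +2 of 10 at 21; pool empty.
Total = 26×2 + 23×10 + 22×5 + 21×2 = 434.

434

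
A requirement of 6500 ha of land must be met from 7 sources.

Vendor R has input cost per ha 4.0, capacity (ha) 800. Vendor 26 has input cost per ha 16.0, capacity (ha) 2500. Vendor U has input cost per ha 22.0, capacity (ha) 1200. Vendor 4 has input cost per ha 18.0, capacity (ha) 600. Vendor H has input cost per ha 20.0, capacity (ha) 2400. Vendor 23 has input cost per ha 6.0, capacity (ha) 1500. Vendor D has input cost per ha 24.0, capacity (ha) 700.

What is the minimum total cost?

85000

Fill from the cheapest source first.
Vendor R (4.0): use full 800 ; 5700 ha to go.
Take 1500 from Vendor 23 at 6.0 ; need 4200 more.
Vendor 26 at 16.0: take all 2500 ha ; 1700 still needed.
Vendor 4 (18.0): use full 600 ; 1100 ha to go.
Vendor H (20.0): take the remaining 1100 ; done.
Vendor U, Vendor D: unused.
Cost = 800×4.0 + 1500×6.0 + 2500×16.0 + 600×18.0 + 1100×20.0 = 85000.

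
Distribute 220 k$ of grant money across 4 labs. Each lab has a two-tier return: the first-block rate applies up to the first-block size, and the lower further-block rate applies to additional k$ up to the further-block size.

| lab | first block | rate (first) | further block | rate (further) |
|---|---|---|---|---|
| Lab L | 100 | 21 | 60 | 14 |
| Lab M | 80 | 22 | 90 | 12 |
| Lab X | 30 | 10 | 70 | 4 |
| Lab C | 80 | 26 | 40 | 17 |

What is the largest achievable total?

Treat each block as its own option and order by rate: Lab C/tier1 26 > Lab M/tier1 22 > Lab L/tier1 21 > Lab C/tier2 17 > Lab L/tier2 14 > Lab M/tier2 12 > Lab X/tier1 10 > Lab X/tier2 4.
Lab C tier1 at 26: fill all 80 — 140 left.
Lab M/tier1 (22): +80 — 60 left.
60 remain; put them into Lab L tier1 at 21.
Total = 26×80 + 22×80 + 21×60 = 5100.

5100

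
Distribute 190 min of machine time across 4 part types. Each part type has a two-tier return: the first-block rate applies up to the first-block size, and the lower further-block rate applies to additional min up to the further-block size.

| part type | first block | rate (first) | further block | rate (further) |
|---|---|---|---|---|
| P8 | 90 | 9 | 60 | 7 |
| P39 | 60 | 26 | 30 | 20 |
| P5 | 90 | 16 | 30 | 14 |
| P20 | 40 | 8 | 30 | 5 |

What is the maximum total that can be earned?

3740

Rank every tier by rate: P39/T1 26 > P39/T2 20 > P5/T1 16 > P5/T2 14 > P8/T1 9 > P20/T1 8 > P8/T2 7 > P20/T2 5.
Fill P39 T1 block (60 at 26) ; 130 left.
P39 T2 at 20: fill all 30 ; 100 left.
P5/T1 (16): +90 ; 10 left.
P5/T2: +10 of 30 at 14; pool empty.
Total = 26×60 + 20×30 + 16×90 + 14×10 = 3740.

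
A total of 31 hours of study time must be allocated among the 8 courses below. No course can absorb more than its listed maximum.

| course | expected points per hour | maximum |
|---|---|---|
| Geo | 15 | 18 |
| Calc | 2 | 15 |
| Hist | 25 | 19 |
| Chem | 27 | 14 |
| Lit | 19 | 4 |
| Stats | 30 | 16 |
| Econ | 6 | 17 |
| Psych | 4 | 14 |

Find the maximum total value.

883

Rank by expected points per hour: Stats 30 > Chem 27 > Hist 25 > Lit 19 > Geo 15 > Econ 6 > Psych 4 > Calc 2.
Stats takes 16 to reach its cap of 16 → 15 left.
Give Chem 14 to hit its cap of 14 → 1 left.
Only 1 left; Hist takes them to reach 1.
Total = 25×1 + 27×14 + 30×16 = 883.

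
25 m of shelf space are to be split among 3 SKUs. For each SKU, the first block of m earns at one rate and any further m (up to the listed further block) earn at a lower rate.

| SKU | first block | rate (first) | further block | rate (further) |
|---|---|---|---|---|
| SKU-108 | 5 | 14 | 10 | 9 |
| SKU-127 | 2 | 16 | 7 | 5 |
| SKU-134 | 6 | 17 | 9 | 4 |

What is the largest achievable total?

304

Order all 6 blocks by rate: SKU-134/tier1 17 > SKU-127/tier1 16 > SKU-108/tier1 14 > SKU-108/tier2 9 > SKU-127/tier2 5 > SKU-134/tier2 4.
SKU-134 tier1 at 17: fill all 6 — 19 left.
SKU-127 tier1 at 16: fill all 2 — 17 left.
Fill SKU-108 tier1 block (5 at 14) — 12 left.
Fill SKU-108 tier2 block (10 at 9) — 2 left.
SKU-127/tier2: +2 of 7 at 5; pool empty.
Total = 17×6 + 16×2 + 14×5 + 9×10 + 5×2 = 304.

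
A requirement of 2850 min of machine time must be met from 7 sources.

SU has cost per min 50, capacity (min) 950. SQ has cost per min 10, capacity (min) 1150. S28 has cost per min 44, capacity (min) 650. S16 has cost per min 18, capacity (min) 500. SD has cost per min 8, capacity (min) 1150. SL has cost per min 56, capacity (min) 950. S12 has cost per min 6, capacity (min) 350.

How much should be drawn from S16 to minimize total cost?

Use sources in increasing cost order.
S12 (6): use full 350 ; 2500 min to go.
Take 1150 from SD at 8 ; need 1350 more.
SQ at 10: take all 1150 min ; 200 still needed.
S16 at 18: take 200 of its 500 ; requirement met.
S28, SU, SL: unused.

200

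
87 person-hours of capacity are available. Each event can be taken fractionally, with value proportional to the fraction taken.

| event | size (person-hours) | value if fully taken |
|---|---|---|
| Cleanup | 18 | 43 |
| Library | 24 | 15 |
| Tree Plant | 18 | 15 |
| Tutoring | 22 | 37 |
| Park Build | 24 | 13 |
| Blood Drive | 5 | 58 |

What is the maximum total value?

168

Rank by value-to-size ratio: Blood Drive 58/5≈11.6, Cleanup 43/18≈2.39, Tutoring 37/22≈1.68, Tree Plant 15/18≈0.833, Library 15/24≈0.625, Park Build 13/24≈0.542.
Blood Drive: take in full, 5 person-hours for value 58 → 82 left.
Cleanup: take in full, 18 person-hours for value 43 → 64 left.
All 22 person-hours of Tutoring fit (value 37) → 42 remain.
Tree Plant: take in full, 18 person-hours for value 15 → 24 left.
Take all of Library (24 person-hours, value 15) → 0 person-hours left.
Total value = 168.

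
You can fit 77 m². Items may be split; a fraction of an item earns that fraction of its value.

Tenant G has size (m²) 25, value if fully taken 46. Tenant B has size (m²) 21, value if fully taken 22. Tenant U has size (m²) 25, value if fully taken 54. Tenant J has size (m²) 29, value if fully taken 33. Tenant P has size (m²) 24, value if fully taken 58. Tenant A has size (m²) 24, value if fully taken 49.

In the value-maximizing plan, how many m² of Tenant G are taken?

4

Best value per unit of size first: Tenant P 58/24≈2.42, Tenant U 54/25≈2.16, Tenant A 49/24≈2.04, Tenant G 46/25≈1.84, Tenant J 33/29≈1.14, Tenant B 22/21≈1.05.
All 24 m² of Tenant P fit (value 58) — 53 remain.
Take all of Tenant U (25 m², value 54) — 28 m² left.
Take all of Tenant A (24 m², value 49) — 4 m² left.
Fill the last 4 m² with part of Tenant G: 4/25 of it earns 7.36.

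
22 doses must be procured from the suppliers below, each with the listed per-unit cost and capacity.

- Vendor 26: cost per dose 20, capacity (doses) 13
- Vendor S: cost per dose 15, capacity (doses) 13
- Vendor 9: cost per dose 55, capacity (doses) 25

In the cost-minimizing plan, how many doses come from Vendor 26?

9

Fill from the cheapest supplier first.
Vendor S at 15: take all 13 doses — 9 still needed.
Take 9 from Vendor 26 at 20 to finish.
Vendor 9: unused.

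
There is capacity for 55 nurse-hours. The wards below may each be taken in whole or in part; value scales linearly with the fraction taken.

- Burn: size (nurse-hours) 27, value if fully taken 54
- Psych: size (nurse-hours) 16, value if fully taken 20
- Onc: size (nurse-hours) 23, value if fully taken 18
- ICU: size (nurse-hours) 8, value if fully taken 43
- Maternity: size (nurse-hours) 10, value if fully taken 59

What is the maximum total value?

168.5

Best value per unit of size first: Maternity 59/10≈5.9, ICU 43/8≈5.38, Burn 54/27≈2, Psych 20/16≈1.25, Onc 18/23≈0.783.
Take all of Maternity (10 nurse-hours, value 59) → 45 nurse-hours left.
All 8 nurse-hours of ICU fit (value 43) → 37 remain.
Burn: take in full, 27 nurse-hours for value 54 → 10 left.
10 nurse-hours left: a 10/16 share of Psych gives 20×10/16 = 12.5.
Total value = 168.5.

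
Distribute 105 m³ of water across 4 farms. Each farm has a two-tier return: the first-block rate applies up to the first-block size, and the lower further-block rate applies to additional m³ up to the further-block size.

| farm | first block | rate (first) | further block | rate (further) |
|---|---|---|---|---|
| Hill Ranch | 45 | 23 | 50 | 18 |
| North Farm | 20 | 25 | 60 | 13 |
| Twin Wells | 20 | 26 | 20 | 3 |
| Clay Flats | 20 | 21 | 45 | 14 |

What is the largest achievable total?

Rank every tier by rate: Twin Wells/first 26 > North Farm/first 25 > Hill Ranch/first 23 > Clay Flats/first 21 > Hill Ranch/second 18 > Clay Flats/second 14 > North Farm/second 13 > Twin Wells/second 3.
Twin Wells first at 26: fill all 20 → 85 left.
North Farm first at 25: fill all 20 → 65 left.
Fill Hill Ranch first block (45 at 23) → 20 left.
Fill Clay Flats first block (20 at 21) → 0 left.
Total = 26×20 + 25×20 + 23×45 + 21×20 = 2475.

2475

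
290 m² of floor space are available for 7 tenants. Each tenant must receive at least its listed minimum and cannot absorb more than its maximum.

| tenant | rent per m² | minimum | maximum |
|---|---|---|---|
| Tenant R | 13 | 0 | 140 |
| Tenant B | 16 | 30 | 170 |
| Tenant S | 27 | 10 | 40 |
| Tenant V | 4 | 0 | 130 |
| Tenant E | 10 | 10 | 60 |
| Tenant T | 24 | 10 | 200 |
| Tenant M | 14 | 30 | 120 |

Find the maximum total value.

Meeting every minimum uses 0+30+10+0+10+10+30 = 90 m², leaving 200.
Order the tenants by rent per m²: Tenant S 27 > Tenant T 24 > Tenant B 16 > Tenant M 14 > Tenant R 13 > Tenant E 10 > Tenant V 4.
Give Tenant S 30 more to hit its cap of 40 ; 170 left.
Tenant T: +170 (room for 190) → 180. Pool exhausted.
Total = 16×30 + 27×40 + 10×10 + 24×180 + 14×30 = 6400.

6400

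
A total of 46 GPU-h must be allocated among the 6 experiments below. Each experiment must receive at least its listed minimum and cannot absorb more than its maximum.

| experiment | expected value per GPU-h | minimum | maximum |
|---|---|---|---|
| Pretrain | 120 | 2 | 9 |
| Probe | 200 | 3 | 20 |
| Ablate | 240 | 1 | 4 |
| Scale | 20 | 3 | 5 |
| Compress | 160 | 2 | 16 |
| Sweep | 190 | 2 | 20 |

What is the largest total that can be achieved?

8430

Meeting every minimum uses 2+3+1+3+2+2 = 13 GPU-h, leaving 33.
Order the experiments by expected value per GPU-h: Ablate 240 > Probe 200 > Sweep 190 > Compress 160 > Pretrain 120 > Scale 20.
Ablate takes 3 more to reach its cap of 4 ; 30 left.
Probe: +17 to 20 (cap) ; 13 left.
Sweep has room for 18 more but only 13 remain, so it gets 15.
Total = 120×2 + 200×20 + 240×4 + 20×3 + 160×2 + 190×15 = 8430.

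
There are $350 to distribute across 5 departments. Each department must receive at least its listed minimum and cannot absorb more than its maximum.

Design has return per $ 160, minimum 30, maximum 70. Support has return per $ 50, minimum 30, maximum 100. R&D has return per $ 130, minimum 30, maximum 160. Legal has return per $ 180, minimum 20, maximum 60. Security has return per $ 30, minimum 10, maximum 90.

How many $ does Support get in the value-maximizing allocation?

50

Meeting every minimum uses 30+30+30+20+10 = 120 $, leaving 230.
Rank by return per $: Legal 180 > Design 160 > R&D 130 > Support 50 > Security 30.
Give Legal 40 more to hit its cap of 60 ; 190 left.
Design: +40 to 70 (cap) ; 150 left.
R&D takes 130 more to reach its cap of 160 ; 20 left.
Support: +20 (room for 70) → 50. Pool exhausted.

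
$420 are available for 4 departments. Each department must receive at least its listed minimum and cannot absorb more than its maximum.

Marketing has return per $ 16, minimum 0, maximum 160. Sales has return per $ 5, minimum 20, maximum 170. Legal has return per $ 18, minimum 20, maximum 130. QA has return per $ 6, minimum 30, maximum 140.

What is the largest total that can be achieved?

Meeting every minimum uses 0+20+20+30 = 70 $, leaving 350.
Rank by return per $: Legal 18 > Marketing 16 > QA 6 > Sales 5.
Legal: +110 to 130 (cap) — 240 left.
Marketing: +160 to 160 (cap) — 80 left.
QA: +80 (room for 110) → 110. Pool exhausted.
Total = 16×160 + 5×20 + 18×130 + 6×110 = 5660.

5660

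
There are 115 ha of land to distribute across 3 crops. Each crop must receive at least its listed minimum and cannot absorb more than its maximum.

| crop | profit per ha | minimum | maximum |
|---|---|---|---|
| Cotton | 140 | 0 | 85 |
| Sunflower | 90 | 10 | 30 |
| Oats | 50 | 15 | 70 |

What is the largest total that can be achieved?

Meeting every minimum uses 0+10+15 = 25 ha, leaving 90.
Order the crops by profit per ha: Cotton 140 > Sunflower 90 > Oats 50.
Give Cotton 85 more to hit its cap of 85 → 5 left.
Only 5 left; Sunflower takes them to reach 15.
Total = 140×85 + 90×15 + 50×15 = 14000.

14000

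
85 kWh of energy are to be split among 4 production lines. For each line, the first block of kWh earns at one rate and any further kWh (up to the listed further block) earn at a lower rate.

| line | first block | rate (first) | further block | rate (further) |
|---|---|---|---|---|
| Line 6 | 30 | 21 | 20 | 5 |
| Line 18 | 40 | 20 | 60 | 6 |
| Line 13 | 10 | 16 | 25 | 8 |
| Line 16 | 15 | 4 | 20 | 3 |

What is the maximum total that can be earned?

1630

Treat each block as its own option and order by rate: Line 6/tier1 21 > Line 18/tier1 20 > Line 13/tier1 16 > Line 13/tier2 8 > Line 18/tier2 6 > Line 6/tier2 5 > Line 16/tier1 4 > Line 16/tier2 3.
Line 6/tier1 (21): +30 → 55 left.
Line 18/tier1 (20): +40 → 15 left.
Fill Line 13 tier1 block (10 at 16) → 5 left.
Line 13/tier2: +5 of 25 at 8; pool empty.
Total = 21×30 + 20×40 + 16×10 + 8×5 = 1630.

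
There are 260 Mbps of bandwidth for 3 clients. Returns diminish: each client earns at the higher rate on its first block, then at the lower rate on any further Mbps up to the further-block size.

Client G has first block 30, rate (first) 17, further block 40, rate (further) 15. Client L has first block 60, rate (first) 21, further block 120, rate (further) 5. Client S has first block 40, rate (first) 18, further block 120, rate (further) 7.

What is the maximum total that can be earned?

3720

Order all 6 blocks by rate: Client L/tier1 21 > Client S/tier1 18 > Client G/tier1 17 > Client G/tier2 15 > Client S/tier2 7 > Client L/tier2 5.
Client L tier1 at 21: fill all 60 — 200 left.
Client S tier1 at 18: fill all 40 — 160 left.
Fill Client G tier1 block (30 at 17) — 130 left.
Client G/tier2 (15): +40 — 90 left.
Client S tier2 at 7: only 90 left, fill 90.
Total = 21×60 + 18×40 + 17×30 + 15×40 + 7×90 = 3720.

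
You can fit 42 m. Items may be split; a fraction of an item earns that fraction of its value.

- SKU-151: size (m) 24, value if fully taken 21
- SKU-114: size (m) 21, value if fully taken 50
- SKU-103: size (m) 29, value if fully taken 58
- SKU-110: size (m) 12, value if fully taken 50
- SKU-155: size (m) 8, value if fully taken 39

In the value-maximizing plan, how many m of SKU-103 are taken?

1

Sort by value density: SKU-155 39/8≈4.88, SKU-110 50/12≈4.17, SKU-114 50/21≈2.38, SKU-103 58/29≈2, SKU-151 21/24≈0.875.
Take all of SKU-155 (8 m, value 39) — 34 m left.
All 12 m of SKU-110 fit (value 50) — 22 remain.
All 21 m of SKU-114 fit (value 50) — 1 remain.
Fill the last 1 m with part of SKU-103: 1/29 of it earns 2.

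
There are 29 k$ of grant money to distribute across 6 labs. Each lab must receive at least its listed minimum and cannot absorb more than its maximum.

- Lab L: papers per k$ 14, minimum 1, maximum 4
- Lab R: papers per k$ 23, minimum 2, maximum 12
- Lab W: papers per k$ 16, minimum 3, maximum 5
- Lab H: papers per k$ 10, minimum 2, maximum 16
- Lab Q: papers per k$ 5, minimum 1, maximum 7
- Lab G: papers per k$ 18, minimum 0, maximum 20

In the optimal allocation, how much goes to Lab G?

10

Meeting every minimum uses 1+2+3+2+1+0 = 9 k$, leaving 20.
Rank by papers per k$: Lab R 23 > Lab G 18 > Lab W 16 > Lab L 14 > Lab H 10 > Lab Q 5.
Lab R: +10 to 12 (cap) — 10 left.
Lab G: +10 (room for 20) → 10. Pool exhausted.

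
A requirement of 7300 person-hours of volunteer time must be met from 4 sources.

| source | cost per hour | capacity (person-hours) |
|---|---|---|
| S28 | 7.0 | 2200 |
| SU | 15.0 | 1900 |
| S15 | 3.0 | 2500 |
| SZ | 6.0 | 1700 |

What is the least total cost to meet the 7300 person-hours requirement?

46600

Fill from the cheapest source first.
Take 2500 from S15 at 3.0 ; need 4800 more.
SZ (6.0): use full 1700 ; 3100 person-hours to go.
Take 2200 from S28 at 7.0 ; need 900 more.
SU (15.0): take the remaining 900 ; done.
Cost = 2500×3.0 + 1700×6.0 + 2200×7.0 + 900×15.0 = 46600.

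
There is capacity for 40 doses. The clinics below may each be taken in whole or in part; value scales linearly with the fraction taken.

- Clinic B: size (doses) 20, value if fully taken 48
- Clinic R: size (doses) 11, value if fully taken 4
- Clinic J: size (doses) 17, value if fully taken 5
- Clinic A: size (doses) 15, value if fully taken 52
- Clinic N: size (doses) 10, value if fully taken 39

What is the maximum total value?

127

Sort by value density: Clinic N 39/10≈3.9, Clinic A 52/15≈3.47, Clinic B 48/20≈2.4, Clinic R 4/11≈0.364, Clinic J 5/17≈0.294.
Clinic N: take in full, 10 doses for value 39 ; 30 left.
All 15 doses of Clinic A fit (value 52) ; 15 remain.
Only 15 doses remain; take 15/20 of Clinic B for value 48×15/20 = 36.
Total value = 127.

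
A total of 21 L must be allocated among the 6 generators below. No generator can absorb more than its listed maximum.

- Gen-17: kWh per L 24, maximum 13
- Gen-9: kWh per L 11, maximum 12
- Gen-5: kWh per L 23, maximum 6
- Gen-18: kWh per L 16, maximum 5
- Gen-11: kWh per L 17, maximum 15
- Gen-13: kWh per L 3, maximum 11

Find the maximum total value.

Order the generators by kWh per L: Gen-17 24 > Gen-5 23 > Gen-11 17 > Gen-18 16 > Gen-9 11 > Gen-13 3.
Give Gen-17 13 to hit its cap of 13 ; 8 left.
Give Gen-5 6 to hit its cap of 6 ; 2 left.
Only 2 left; Gen-11 takes them to reach 2.
Total = 24×13 + 23×6 + 17×2 = 484.

484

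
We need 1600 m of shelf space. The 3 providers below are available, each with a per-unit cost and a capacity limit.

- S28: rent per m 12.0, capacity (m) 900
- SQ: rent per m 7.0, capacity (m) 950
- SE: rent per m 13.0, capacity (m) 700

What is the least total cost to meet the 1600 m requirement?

14450

Cheapest first:
Take 950 from SQ at 7.0 — need 650 more.
S28 at 12.0: take 650 of its 900 — requirement met.
SE: unused.
Cost = 950×7.0 + 650×12.0 = 14450.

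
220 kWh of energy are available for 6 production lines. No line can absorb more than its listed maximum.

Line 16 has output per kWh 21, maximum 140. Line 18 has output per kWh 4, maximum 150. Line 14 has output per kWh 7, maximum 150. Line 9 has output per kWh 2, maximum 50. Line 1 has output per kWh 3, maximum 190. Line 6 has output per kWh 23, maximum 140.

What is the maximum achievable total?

4900

Rank by output per kWh: Line 6 23 > Line 16 21 > Line 14 7 > Line 18 4 > Line 1 3 > Line 9 2.
Line 6 takes 140 to reach its cap of 140 — 80 left.
Only 80 left; Line 16 takes them to reach 80.
Total = 21×80 + 23×140 = 4900.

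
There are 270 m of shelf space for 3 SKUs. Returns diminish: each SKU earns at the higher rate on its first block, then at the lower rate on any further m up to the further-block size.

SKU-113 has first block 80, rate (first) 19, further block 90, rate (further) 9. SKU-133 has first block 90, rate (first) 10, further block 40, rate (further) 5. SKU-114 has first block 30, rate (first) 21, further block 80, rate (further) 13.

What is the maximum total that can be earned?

Order all 6 blocks by rate: SKU-114/tier1 21 > SKU-113/tier1 19 > SKU-114/tier2 13 > SKU-133/tier1 10 > SKU-113/tier2 9 > SKU-133/tier2 5.
SKU-114 tier1 at 21: fill all 30 → 240 left.
SKU-113/tier1 (19): +80 → 160 left.
SKU-114/tier2 (13): +80 → 80 left.
SKU-133/tier1: +80 of 90 at 10; pool empty.
Total = 21×30 + 19×80 + 13×80 + 10×80 = 3990.

3990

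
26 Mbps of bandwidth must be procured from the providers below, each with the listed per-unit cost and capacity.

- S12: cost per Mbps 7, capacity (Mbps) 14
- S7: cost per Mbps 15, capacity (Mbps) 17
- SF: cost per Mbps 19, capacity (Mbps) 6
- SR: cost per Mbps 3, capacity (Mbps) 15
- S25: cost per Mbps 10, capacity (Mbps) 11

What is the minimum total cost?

122

Cheapest first:
SR at 3: take all 15 Mbps — 11 still needed.
S12 (7): take the remaining 11 — done.
S25, S7, SF: unused.
Cost = 15×3 + 11×7 = 122.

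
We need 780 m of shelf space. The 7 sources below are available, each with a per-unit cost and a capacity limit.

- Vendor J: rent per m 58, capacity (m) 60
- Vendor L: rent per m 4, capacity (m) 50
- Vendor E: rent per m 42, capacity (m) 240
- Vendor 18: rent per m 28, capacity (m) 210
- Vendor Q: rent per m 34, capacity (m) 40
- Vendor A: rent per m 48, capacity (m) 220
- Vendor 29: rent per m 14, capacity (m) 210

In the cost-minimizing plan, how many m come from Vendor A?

30

Cheapest first:
Take 50 from Vendor L at 4 → need 730 more.
Take 210 from Vendor 29 at 14 → need 520 more.
Vendor 18 (28): use full 210 → 310 m to go.
Vendor Q (34): use full 40 → 270 m to go.
Take 240 from Vendor E at 42 → need 30 more.
Take 30 from Vendor A at 48 to finish.
Vendor J: unused.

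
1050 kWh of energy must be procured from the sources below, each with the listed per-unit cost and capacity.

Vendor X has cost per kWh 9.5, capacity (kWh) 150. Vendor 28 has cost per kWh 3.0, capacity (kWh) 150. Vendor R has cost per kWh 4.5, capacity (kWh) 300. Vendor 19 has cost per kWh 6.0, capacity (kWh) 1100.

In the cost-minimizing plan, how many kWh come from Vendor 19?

Use sources in increasing cost order.
Vendor 28 (3.0): use full 150 ; 900 kWh to go.
Vendor R (4.5): use full 300 ; 600 kWh to go.
Vendor 19 at 6.0: take 600 of its 1100 ; requirement met.
Vendor X: unused.

600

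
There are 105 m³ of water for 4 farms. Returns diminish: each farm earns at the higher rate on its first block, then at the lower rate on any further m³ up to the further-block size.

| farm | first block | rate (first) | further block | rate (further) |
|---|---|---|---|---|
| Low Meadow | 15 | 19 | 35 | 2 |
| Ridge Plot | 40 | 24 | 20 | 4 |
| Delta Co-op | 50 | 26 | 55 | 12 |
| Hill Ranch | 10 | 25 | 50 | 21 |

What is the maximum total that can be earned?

2615

Rank every tier by rate: Delta Co-op/T1 26 > Hill Ranch/T1 25 > Ridge Plot/T1 24 > Hill Ranch/T2 21 > Low Meadow/T1 19 > Delta Co-op/T2 12 > Ridge Plot/T2 4 > Low Meadow/T2 2.
Fill Delta Co-op T1 block (50 at 26) — 55 left.
Hill Ranch T1 at 25: fill all 10 — 45 left.
Ridge Plot/T1 (24): +40 — 5 left.
Hill Ranch T2 at 21: only 5 left, fill 5.
Total = 26×50 + 25×10 + 24×40 + 21×5 = 2615.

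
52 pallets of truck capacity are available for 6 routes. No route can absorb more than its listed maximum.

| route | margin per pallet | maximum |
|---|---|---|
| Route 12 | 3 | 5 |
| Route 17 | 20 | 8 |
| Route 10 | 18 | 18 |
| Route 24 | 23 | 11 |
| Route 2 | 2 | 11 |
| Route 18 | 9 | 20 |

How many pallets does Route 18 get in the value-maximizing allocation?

Rank by margin per pallet: Route 24 23 > Route 17 20 > Route 10 18 > Route 18 9 > Route 12 3 > Route 2 2.
Route 24 takes 11 to reach its cap of 11 → 41 left.
Give Route 17 8 to hit its cap of 8 → 33 left.
Route 10: +18 to 18 (cap) → 15 left.
Only 15 left; Route 18 takes them to reach 15.

15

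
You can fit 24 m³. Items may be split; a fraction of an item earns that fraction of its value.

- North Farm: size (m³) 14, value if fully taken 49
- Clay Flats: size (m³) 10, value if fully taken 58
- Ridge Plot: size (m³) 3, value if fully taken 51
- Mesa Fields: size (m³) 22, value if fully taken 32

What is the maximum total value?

147.5

Sort by value density: Ridge Plot 51/3≈17, Clay Flats 58/10≈5.8, North Farm 49/14≈3.5, Mesa Fields 32/22≈1.45.
All 3 m³ of Ridge Plot fit (value 51) → 21 remain.
All 10 m³ of Clay Flats fit (value 58) → 11 remain.
Fill the last 11 m³ with part of North Farm: 11/14 of it earns 38.5.
Total value = 147.5.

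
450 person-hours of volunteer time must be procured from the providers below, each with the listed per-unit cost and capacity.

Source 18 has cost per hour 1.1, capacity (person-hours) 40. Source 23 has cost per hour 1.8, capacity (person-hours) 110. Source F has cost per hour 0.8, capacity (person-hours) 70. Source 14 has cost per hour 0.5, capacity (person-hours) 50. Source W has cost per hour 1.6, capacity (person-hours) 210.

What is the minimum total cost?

Use providers in increasing cost order.
Source 14 (0.5): use full 50 — 400 person-hours to go.
Take 70 from Source F at 0.8 — need 330 more.
Source 18 at 1.1: take all 40 person-hours — 290 still needed.
Take 210 from Source W at 1.6 — need 80 more.
Take 80 from Source 23 at 1.8 to finish.
Cost = 50×0.5 + 70×0.8 + 40×1.1 + 210×1.6 + 80×1.8 = 605.

605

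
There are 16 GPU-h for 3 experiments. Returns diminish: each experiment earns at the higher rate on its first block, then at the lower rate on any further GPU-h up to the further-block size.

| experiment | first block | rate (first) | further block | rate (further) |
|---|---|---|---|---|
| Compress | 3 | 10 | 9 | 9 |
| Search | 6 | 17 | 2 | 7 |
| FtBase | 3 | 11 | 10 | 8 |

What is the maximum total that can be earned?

201

Rank every tier by rate: Search/T1 17 > FtBase/T1 11 > Compress/T1 10 > Compress/T2 9 > FtBase/T2 8 > Search/T2 7.
Search T1 at 17: fill all 6 — 10 left.
FtBase T1 at 11: fill all 3 — 7 left.
Compress/T1 (10): +3 — 4 left.
Compress T2 at 9: only 4 left, fill 4.
Total = 17×6 + 11×3 + 10×3 + 9×4 = 201.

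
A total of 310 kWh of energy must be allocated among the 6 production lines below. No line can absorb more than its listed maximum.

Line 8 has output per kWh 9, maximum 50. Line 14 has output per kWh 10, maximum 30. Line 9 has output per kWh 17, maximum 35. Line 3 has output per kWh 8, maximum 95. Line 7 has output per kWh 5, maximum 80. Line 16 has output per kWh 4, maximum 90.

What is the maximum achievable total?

Highest output per kWh first: Line 9 17 > Line 14 10 > Line 8 9 > Line 3 8 > Line 7 5 > Line 16 4.
Line 9: +35 to 35 (cap) → 275 left.
Line 14: +30 to 30 (cap) → 245 left.
Line 8: +50 to 50 (cap) → 195 left.
Give Line 3 95 to hit its cap of 95 → 100 left.
Line 7: +80 to 80 (cap) → 20 left.
Line 16: +20 (room for 90) → 20. Pool exhausted.
Total = 9×50 + 10×30 + 17×35 + 8×95 + 5×80 + 4×20 = 2585.

2585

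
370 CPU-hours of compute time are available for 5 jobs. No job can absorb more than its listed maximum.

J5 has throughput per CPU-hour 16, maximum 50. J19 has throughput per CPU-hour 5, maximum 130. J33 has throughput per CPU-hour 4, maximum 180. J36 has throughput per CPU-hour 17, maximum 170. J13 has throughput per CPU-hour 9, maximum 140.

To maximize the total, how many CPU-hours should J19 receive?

10

Order the jobs by throughput per CPU-hour: J36 17 > J5 16 > J13 9 > J19 5 > J33 4.
J36 takes 170 to reach its cap of 170 — 200 left.
J5: +50 to 50 (cap) — 150 left.
J13: +140 to 140 (cap) — 10 left.
J19: +10 (room for 130) → 10. Pool exhausted.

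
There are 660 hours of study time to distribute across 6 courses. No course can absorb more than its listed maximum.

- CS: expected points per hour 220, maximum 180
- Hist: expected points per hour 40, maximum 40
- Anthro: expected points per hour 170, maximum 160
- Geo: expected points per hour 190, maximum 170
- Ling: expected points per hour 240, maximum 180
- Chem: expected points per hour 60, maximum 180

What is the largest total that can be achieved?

137200

Highest expected points per hour first: Ling 240 > CS 220 > Geo 190 > Anthro 170 > Chem 60 > Hist 40.
Give Ling 180 to hit its cap of 180 ; 480 left.
CS: +180 to 180 (cap) ; 300 left.
Geo: +170 to 170 (cap) ; 130 left.
Anthro: +130 (room for 160) → 130. Pool exhausted.
Total = 220×180 + 170×130 + 190×170 + 240×180 = 137200.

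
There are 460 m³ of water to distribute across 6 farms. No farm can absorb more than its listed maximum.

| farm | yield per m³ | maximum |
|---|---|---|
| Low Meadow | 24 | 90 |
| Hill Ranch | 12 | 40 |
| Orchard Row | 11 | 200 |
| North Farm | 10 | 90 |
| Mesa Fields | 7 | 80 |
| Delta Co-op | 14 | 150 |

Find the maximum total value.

6720

Highest yield per m³ first: Low Meadow 24 > Delta Co-op 14 > Hill Ranch 12 > Orchard Row 11 > North Farm 10 > Mesa Fields 7.
Low Meadow takes 90 to reach its cap of 90 → 370 left.
Give Delta Co-op 150 to hit its cap of 150 → 220 left.
Hill Ranch takes 40 to reach its cap of 40 → 180 left.
Orchard Row: +180 (room for 200) → 180. Pool exhausted.
Total = 24×90 + 12×40 + 11×180 + 14×150 = 6720.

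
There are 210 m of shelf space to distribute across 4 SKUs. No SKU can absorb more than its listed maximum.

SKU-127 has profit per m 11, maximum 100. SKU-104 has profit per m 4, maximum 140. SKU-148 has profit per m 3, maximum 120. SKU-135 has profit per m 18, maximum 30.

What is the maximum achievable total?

1960

Order the SKUs by profit per m: SKU-135 18 > SKU-127 11 > SKU-104 4 > SKU-148 3.
SKU-135 takes 30 to reach its cap of 30 — 180 left.
SKU-127 takes 100 to reach its cap of 100 — 80 left.
Only 80 left; SKU-104 takes them to reach 80.
Total = 11×100 + 4×80 + 18×30 = 1960.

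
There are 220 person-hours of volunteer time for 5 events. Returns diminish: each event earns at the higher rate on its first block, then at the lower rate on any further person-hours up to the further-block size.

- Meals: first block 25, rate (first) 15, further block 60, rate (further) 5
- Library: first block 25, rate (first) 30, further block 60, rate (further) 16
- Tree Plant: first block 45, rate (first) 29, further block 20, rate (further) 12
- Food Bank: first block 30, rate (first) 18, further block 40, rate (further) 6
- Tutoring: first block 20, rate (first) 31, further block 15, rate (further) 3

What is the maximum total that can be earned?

4730

Rank every tier by rate: Tutoring/tier1 31 > Library/tier1 30 > Tree Plant/tier1 29 > Food Bank/tier1 18 > Library/tier2 16 > Meals/tier1 15 > Tree Plant/tier2 12 > Food Bank/tier2 6 > Meals/tier2 5 > Tutoring/tier2 3.
Tutoring tier1 at 31: fill all 20 → 200 left.
Fill Library tier1 block (25 at 30) → 175 left.
Tree Plant/tier1 (29): +45 → 130 left.
Food Bank tier1 at 18: fill all 30 → 100 left.
Library/tier2 (16): +60 → 40 left.
Meals/tier1 (15): +25 → 15 left.
15 remain; put them into Tree Plant tier2 at 12.
Total = 31×20 + 30×25 + 29×45 + 18×30 + 16×60 + 15×25 + 12×15 = 4730.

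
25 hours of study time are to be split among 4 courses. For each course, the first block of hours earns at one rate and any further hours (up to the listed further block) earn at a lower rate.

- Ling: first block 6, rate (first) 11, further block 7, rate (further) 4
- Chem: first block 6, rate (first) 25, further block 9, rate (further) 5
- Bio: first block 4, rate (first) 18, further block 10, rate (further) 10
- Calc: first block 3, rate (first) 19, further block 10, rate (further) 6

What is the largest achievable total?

Rank every tier by rate: Chem/tier1 25 > Calc/tier1 19 > Bio/tier1 18 > Ling/tier1 11 > Bio/tier2 10 > Calc/tier2 6 > Chem/tier2 5 > Ling/tier2 4.
Fill Chem tier1 block (6 at 25) ; 19 left.
Fill Calc tier1 block (3 at 19) ; 16 left.
Bio tier1 at 18: fill all 4 ; 12 left.
Ling tier1 at 11: fill all 6 ; 6 left.
6 remain; put them into Bio tier2 at 10.
Total = 25×6 + 19×3 + 18×4 + 11×6 + 10×6 = 405.

405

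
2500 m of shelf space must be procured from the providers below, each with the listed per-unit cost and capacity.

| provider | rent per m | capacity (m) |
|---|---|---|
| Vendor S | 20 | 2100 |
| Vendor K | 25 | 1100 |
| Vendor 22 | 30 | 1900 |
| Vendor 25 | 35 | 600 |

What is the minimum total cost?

Cheapest first:
Vendor S (20): use full 2100 → 400 m to go.
Take 400 from Vendor K at 25 to finish.
Vendor 22, Vendor 25: unused.
Cost = 2100×20 + 400×25 = 52000.

52000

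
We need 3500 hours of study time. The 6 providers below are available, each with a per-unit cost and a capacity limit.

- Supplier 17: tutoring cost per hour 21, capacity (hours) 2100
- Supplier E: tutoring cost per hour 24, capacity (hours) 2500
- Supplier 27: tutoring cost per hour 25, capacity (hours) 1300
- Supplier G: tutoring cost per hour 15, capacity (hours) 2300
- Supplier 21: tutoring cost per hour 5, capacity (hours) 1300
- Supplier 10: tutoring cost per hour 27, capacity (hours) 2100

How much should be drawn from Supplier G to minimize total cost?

Cheapest first:
Take 1300 from Supplier 21 at 5 → need 2200 more.
Supplier G (15): take the remaining 2200 → done.
Supplier 17, Supplier E, Supplier 27, Supplier 10: unused.

2200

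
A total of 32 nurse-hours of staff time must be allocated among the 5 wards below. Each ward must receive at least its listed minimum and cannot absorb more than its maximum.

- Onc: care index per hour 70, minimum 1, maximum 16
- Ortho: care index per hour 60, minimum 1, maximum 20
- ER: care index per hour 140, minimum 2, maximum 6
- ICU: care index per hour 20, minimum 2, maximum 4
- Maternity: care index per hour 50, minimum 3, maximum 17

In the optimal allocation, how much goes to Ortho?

5

Meeting every minimum uses 1+1+2+2+3 = 9 nurse-hours, leaving 23.
Highest care index per hour first: ER 140 > Onc 70 > Ortho 60 > Maternity 50 > ICU 20.
Give ER 4 more to hit its cap of 6 — 19 left.
Onc takes 15 more to reach its cap of 16 — 4 left.
Ortho has room for 19 more but only 4 remain, so it gets 5.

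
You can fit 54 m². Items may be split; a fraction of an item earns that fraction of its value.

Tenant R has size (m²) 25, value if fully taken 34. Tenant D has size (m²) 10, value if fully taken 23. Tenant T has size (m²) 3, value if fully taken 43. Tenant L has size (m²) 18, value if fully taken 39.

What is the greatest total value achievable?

Rank by value-to-size ratio: Tenant T 43/3≈14.3, Tenant D 23/10≈2.3, Tenant L 39/18≈2.17, Tenant R 34/25≈1.36.
Tenant T: take in full, 3 m² for value 43 → 51 left.
Take all of Tenant D (10 m², value 23) → 41 m² left.
Tenant L: take in full, 18 m² for value 39 → 23 left.
Fill the last 23 m² with part of Tenant R: 23/25 of it earns 31.28.
Total value = 136.28.

136.28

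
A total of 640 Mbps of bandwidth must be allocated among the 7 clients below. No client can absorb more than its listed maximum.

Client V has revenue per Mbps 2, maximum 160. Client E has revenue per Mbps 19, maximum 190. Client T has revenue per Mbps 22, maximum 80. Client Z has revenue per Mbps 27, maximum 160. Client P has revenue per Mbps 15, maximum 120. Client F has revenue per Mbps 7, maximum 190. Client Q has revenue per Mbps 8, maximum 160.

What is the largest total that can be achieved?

12210

Order the clients by revenue per Mbps: Client Z 27 > Client T 22 > Client E 19 > Client P 15 > Client Q 8 > Client F 7 > Client V 2.
Give Client Z 160 to hit its cap of 160 → 480 left.
Client T: +80 to 80 (cap) → 400 left.
Client E takes 190 to reach its cap of 190 → 210 left.
Client P: +120 to 120 (cap) → 90 left.
Only 90 left; Client Q takes them to reach 90.
Total = 19×190 + 22×80 + 27×160 + 15×120 + 8×90 = 12210.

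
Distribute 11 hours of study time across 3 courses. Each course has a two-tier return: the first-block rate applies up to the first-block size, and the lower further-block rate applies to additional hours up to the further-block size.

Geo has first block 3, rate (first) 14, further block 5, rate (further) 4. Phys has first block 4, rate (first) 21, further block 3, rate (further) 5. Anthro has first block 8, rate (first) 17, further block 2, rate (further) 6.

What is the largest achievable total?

Treat each block as its own option and order by rate: Phys/first 21 > Anthro/first 17 > Geo/first 14 > Anthro/second 6 > Phys/second 5 > Geo/second 4.
Phys/first (21): +4 ; 7 left.
Anthro/first: +7 of 8 at 17; pool empty.
Total = 21×4 + 17×7 = 203.

203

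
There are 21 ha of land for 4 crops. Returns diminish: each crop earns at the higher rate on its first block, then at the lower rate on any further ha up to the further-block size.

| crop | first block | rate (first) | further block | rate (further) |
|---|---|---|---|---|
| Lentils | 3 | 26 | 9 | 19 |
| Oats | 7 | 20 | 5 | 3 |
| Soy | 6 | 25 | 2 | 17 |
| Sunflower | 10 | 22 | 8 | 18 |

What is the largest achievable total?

488

Treat each block as its own option and order by rate: Lentils/T1 26 > Soy/T1 25 > Sunflower/T1 22 > Oats/T1 20 > Lentils/T2 19 > Sunflower/T2 18 > Soy/T2 17 > Oats/T2 3.
Lentils/T1 (26): +3 → 18 left.
Soy T1 at 25: fill all 6 → 12 left.
Sunflower T1 at 22: fill all 10 → 2 left.
Oats/T1: +2 of 7 at 20; pool empty.
Total = 26×3 + 25×6 + 22×10 + 20×2 = 488.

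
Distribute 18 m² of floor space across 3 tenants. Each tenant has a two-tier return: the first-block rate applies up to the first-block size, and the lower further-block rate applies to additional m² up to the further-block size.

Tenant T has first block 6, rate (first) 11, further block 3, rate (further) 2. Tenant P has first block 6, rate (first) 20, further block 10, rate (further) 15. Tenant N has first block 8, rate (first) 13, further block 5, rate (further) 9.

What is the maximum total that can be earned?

Rank every tier by rate: Tenant P/T1 20 > Tenant P/T2 15 > Tenant N/T1 13 > Tenant T/T1 11 > Tenant N/T2 9 > Tenant T/T2 2.
Fill Tenant P T1 block (6 at 20) ; 12 left.
Fill Tenant P T2 block (10 at 15) ; 2 left.
2 remain; put them into Tenant N T1 at 13.
Total = 20×6 + 15×10 + 13×2 = 296.

296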